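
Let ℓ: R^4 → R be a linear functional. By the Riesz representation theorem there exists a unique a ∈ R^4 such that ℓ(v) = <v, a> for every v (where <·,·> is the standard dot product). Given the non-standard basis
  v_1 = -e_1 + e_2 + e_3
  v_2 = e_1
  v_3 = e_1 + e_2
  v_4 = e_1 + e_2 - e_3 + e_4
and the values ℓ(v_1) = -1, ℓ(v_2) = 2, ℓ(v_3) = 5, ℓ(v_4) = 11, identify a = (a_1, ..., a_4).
a = (2, 3, -2, 4)

Write a = (a_1, ..., a_4) in the standard basis. For each basis vector v_i, ℓ(v_i) = <v_i, a> is a linear equation in the a_j's. Collect the n equations into a matrix system V a = ℓ, where row i of V is v_i (expressed in the standard basis). Since V is invertible (lower-triangular with 1s on the diagonal, up to permutation), solve by back-substitution:
  V =
[[-1, 1, 1, 0],
 [1, 0, 0, 0],
 [1, 1, 0, 0],
 [1, 1, -1, 1]]
  V a = (-1, 2, 5, 11)
Solving gives a = (2, 3, -2, 4).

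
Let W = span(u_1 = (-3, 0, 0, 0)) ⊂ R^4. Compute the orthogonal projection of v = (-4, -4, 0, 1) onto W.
proj_W(v) = (-4, 0, 0, 0)

Set up U = [u_1 | ... | u_1] ∈ R^(4×1). The projector onto W = col(U) is P = U (U^T U)^(-1) U^T.
Compute U^T U =
  [9],
and U^T v = (12).
Solve U^T U · c = U^T v for the coefficients: c = (4/3). The projection is proj_W(v) = U c.
Check: (v - proj_W(v)) · u_1 = 0  (should be 0).
Result: proj_W(v) = (-4, 0, 0, 0).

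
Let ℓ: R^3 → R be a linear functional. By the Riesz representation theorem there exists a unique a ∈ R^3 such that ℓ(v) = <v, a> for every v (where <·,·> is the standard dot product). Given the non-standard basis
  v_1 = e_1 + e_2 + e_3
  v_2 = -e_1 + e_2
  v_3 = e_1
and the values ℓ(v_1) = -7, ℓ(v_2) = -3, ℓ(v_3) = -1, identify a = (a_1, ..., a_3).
a = (-1, -4, -2)

Write a = (a_1, ..., a_3) in the standard basis. For each basis vector v_i, ℓ(v_i) = <v_i, a> is a linear equation in the a_j's. Collect the n equations into a matrix system V a = ℓ, where row i of V is v_i (expressed in the standard basis). Since V is invertible (lower-triangular with 1s on the diagonal, up to permutation), solve by back-substitution:
  V =
[[1, 1, 1],
 [-1, 1, 0],
 [1, 0, 0]]
  V a = (-7, -3, -1)
Solving gives a = (-1, -4, -2).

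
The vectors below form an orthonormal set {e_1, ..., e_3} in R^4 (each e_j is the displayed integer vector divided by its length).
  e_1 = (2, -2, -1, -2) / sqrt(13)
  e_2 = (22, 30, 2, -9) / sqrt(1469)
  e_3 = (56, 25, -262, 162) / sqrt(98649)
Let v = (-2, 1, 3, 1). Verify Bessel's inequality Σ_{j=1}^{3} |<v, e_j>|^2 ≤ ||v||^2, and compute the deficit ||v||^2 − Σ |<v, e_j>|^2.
Σ |<v, e_j>|^2 = 1419/97; ||v||^2 = 15; deficit = 36/97

Write each e_j = u_j / sqrt(<u_j, u_j>) where u_j is the displayed integer vector. Then <v, e_j> = <v, u_j> / sqrt(<u_j, u_j>), so |<v, e_j>|^2 = <v, u_j>^2 / <u_j, u_j>.
Coefficients: <v, e_1> = -11/sqrt(13), <v, e_2> = -17/sqrt(1469), <v, e_3> = -711/sqrt(98649).
Square and sum: Σ |<v, e_j>|^2 = 1419/97.
Compute ||v||^2 = v·v = 15.
Deficit = 15 − 1419/97 = 36/97 ≥ 0, confirming Bessel's inequality. (The deficit equals ||v − Σ <v,e_j> e_j||^2, the squared distance from v to span{e_j}.)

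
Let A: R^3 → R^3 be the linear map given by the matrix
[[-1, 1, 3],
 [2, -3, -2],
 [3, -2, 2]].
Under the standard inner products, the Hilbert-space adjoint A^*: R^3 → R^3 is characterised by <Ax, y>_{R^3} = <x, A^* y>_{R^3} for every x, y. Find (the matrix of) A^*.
A^* = A^T =
[[-1, 2, 3],
 [1, -3, -2],
 [3, -2, 2]]

For real matrices with standard dot products, the defining identity <Ax, y> = <x, A^* y> gives (Ax)^T y = x^T (A^*) y, i.e. x^T A^T y = x^T (A^*) y. Since this holds for all x, y, we must have A^* = A^T. Therefore
A^* =
[[-1, 2, 3],
 [1, -3, -2],
 [3, -2, 2]].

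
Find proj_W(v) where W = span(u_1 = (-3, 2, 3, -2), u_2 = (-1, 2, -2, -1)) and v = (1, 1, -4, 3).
proj_W(v) = (411/251, 10/251, -1050/251, 203/251)

Set up U = [u_1 | ... | u_2] ∈ R^(4×2). The projector onto W = col(U) is P = U (U^T U)^(-1) U^T.
Compute U^T U =
  [26, 3]
  [3, 10],
and U^T v = (-19, 6).
Solve U^T U · c = U^T v for the coefficients: c = (-208/251, 213/251). The projection is proj_W(v) = U c.
Check: (v - proj_W(v)) · u_1 = 0  (should be 0).
Check: (v - proj_W(v)) · u_2 = 0  (should be 0).
Result: proj_W(v) = (411/251, 10/251, -1050/251, 203/251).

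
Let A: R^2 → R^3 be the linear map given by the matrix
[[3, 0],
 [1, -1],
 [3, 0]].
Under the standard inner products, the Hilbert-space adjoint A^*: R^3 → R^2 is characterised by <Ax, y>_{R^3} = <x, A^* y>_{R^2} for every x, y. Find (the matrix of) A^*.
A^* = A^T =
[[3, 1, 3],
 [0, -1, 0]]

For real matrices with standard dot products, the defining identity <Ax, y> = <x, A^* y> gives (Ax)^T y = x^T (A^*) y, i.e. x^T A^T y = x^T (A^*) y. Since this holds for all x, y, we must have A^* = A^T. Therefore
A^* =
[[3, 1, 3],
 [0, -1, 0]].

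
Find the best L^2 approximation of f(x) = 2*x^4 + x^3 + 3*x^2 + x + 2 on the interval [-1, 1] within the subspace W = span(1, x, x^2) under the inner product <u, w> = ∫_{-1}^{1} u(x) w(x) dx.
g(x) = 33*x^2/7 + 8*x/5 + 64/35

The best approximation g ∈ W is the orthogonal projection of f onto W. Writing g = a_0 + a_1 x + a_2 x^2, the coefficients solve the normal equations G · a = b where
  G_{ij} = <φ_i, φ_j> and b_i = <f, φ_i>, with φ_0 = 1, φ_1 = x, φ_2 = x^2.
G =
  [2, 0, 2/3]
  [0, 2/3, 0]
  [2/3, 0, 2/5],
b = (34/5, 16/15, 326/105).
Solving gives a_0 = 64/35, a_1 = 8/5, a_2 = 33/7, so
  g(x) = 33*x^2/7 + 8*x/5 + 64/35.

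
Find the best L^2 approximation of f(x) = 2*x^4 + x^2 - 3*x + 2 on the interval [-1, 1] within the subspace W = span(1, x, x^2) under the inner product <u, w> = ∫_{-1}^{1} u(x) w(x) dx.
g(x) = 19*x^2/7 - 3*x + 64/35

The best approximation g ∈ W is the orthogonal projection of f onto W. Writing g = a_0 + a_1 x + a_2 x^2, the coefficients solve the normal equations G · a = b where
  G_{ij} = <φ_i, φ_j> and b_i = <f, φ_i>, with φ_0 = 1, φ_1 = x, φ_2 = x^2.
G =
  [2, 0, 2/3]
  [0, 2/3, 0]
  [2/3, 0, 2/5],
b = (82/15, -2, 242/105).
Solving gives a_0 = 64/35, a_1 = -3, a_2 = 19/7, so
  g(x) = 19*x^2/7 - 3*x + 64/35.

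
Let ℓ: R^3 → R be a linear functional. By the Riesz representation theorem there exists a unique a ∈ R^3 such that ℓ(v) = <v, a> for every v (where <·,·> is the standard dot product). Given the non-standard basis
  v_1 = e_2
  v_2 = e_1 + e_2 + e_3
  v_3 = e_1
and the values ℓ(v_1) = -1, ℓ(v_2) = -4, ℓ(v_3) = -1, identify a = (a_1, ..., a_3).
a = (-1, -1, -2)

Write a = (a_1, ..., a_3) in the standard basis. For each basis vector v_i, ℓ(v_i) = <v_i, a> is a linear equation in the a_j's. Collect the n equations into a matrix system V a = ℓ, where row i of V is v_i (expressed in the standard basis). Since V is invertible (lower-triangular with 1s on the diagonal, up to permutation), solve by back-substitution:
  V =
[[0, 1, 0],
 [1, 1, 1],
 [1, 0, 0]]
  V a = (-1, -4, -1)
Solving gives a = (-1, -1, -2).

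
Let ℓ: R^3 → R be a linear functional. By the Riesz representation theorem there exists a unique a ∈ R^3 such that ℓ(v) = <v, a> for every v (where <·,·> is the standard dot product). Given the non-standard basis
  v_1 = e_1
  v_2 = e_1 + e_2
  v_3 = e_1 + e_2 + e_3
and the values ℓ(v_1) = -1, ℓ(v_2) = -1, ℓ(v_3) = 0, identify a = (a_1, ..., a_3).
a = (-1, 0, 1)

Write a = (a_1, ..., a_3) in the standard basis. For each basis vector v_i, ℓ(v_i) = <v_i, a> is a linear equation in the a_j's. Collect the n equations into a matrix system V a = ℓ, where row i of V is v_i (expressed in the standard basis). Since V is invertible (lower-triangular with 1s on the diagonal, up to permutation), solve by back-substitution:
  V =
[[1, 0, 0],
 [1, 1, 0],
 [1, 1, 1]]
  V a = (-1, -1, 0)
Solving gives a = (-1, 0, 1).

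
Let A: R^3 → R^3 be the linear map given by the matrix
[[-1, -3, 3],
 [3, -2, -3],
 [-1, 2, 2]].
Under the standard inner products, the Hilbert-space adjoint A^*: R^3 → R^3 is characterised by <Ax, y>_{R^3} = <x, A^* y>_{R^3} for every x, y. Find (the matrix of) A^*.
A^* = A^T =
[[-1, 3, -1],
 [-3, -2, 2],
 [3, -3, 2]]

For real matrices with standard dot products, the defining identity <Ax, y> = <x, A^* y> gives (Ax)^T y = x^T (A^*) y, i.e. x^T A^T y = x^T (A^*) y. Since this holds for all x, y, we must have A^* = A^T. Therefore
A^* =
[[-1, 3, -1],
 [-3, -2, 2],
 [3, -3, 2]].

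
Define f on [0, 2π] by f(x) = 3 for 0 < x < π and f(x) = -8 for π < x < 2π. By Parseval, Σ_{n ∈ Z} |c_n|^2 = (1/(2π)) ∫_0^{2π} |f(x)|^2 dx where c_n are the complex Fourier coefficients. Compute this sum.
Σ |c_n|^2 = 73/2

Parseval equates the L^2 energy of f (normalised by 1/(2π)) with the ℓ^2 sum of its Fourier coefficients: (1/(2π)) ∫_0^{2π} |f|^2 = Σ |c_n|^2.
Compute the left side: (1/(2π)) [∫_0^π 3^2 dx + ∫_π^{2π} (-8)^2 dx] = (1/(2π)) · (9π + 64π) = (9 + 64)/2 = 73/2.
So Σ_{n ∈ Z} |c_n|^2 = 73/2.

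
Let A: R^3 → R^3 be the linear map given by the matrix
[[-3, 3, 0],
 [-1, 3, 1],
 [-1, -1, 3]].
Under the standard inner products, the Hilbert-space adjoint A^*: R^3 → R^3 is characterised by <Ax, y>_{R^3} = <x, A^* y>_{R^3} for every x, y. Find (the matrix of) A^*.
A^* = A^T =
[[-3, -1, -1],
 [3, 3, -1],
 [0, 1, 3]]

For real matrices with standard dot products, the defining identity <Ax, y> = <x, A^* y> gives (Ax)^T y = x^T (A^*) y, i.e. x^T A^T y = x^T (A^*) y. Since this holds for all x, y, we must have A^* = A^T. Therefore
A^* =
[[-3, -1, -1],
 [3, 3, -1],
 [0, 1, 3]].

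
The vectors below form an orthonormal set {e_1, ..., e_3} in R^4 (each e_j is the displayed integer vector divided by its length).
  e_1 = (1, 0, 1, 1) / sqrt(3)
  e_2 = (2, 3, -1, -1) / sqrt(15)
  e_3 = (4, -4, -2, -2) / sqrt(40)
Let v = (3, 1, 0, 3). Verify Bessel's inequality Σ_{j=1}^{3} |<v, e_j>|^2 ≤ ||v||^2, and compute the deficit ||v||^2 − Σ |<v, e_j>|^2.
Σ |<v, e_j>|^2 = 29/2; ||v||^2 = 19; deficit = 9/2

Write each e_j = u_j / sqrt(<u_j, u_j>) where u_j is the displayed integer vector. Then <v, e_j> = <v, u_j> / sqrt(<u_j, u_j>), so |<v, e_j>|^2 = <v, u_j>^2 / <u_j, u_j>.
Coefficients: <v, e_1> = 6/sqrt(3), <v, e_2> = 6/sqrt(15), <v, e_3> = 2/sqrt(40).
Square and sum: Σ |<v, e_j>|^2 = 29/2.
Compute ||v||^2 = v·v = 19.
Deficit = 19 − 29/2 = 9/2 ≥ 0, confirming Bessel's inequality. (The deficit equals ||v − Σ <v,e_j> e_j||^2, the squared distance from v to span{e_j}.)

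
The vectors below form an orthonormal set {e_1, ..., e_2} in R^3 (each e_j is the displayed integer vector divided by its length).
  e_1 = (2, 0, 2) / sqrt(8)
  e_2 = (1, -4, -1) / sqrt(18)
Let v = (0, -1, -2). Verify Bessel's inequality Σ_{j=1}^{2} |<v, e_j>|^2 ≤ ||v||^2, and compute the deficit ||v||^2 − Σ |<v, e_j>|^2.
Σ |<v, e_j>|^2 = 4; ||v||^2 = 5; deficit = 1

Write each e_j = u_j / sqrt(<u_j, u_j>) where u_j is the displayed integer vector. Then <v, e_j> = <v, u_j> / sqrt(<u_j, u_j>), so |<v, e_j>|^2 = <v, u_j>^2 / <u_j, u_j>.
Coefficients: <v, e_1> = -4/sqrt(8), <v, e_2> = 6/sqrt(18).
Square and sum: Σ |<v, e_j>|^2 = 4.
Compute ||v||^2 = v·v = 5.
Deficit = 5 − 4 = 1 ≥ 0, confirming Bessel's inequality. (The deficit equals ||v − Σ <v,e_j> e_j||^2, the squared distance from v to span{e_j}.)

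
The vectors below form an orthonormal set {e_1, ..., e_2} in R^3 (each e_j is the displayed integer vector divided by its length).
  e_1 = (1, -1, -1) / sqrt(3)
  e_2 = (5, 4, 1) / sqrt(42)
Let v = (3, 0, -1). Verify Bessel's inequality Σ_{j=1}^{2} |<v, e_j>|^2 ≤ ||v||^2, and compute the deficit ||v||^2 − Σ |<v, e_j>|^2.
Σ |<v, e_j>|^2 = 10; ||v||^2 = 10; deficit = 0

Write each e_j = u_j / sqrt(<u_j, u_j>) where u_j is the displayed integer vector. Then <v, e_j> = <v, u_j> / sqrt(<u_j, u_j>), so |<v, e_j>|^2 = <v, u_j>^2 / <u_j, u_j>.
Coefficients: <v, e_1> = 4/sqrt(3), <v, e_2> = 14/sqrt(42).
Square and sum: Σ |<v, e_j>|^2 = 10.
Compute ||v||^2 = v·v = 10.
Deficit = 10 − 10 = 0 ≥ 0, confirming Bessel's inequality. (The deficit equals ||v − Σ <v,e_j> e_j||^2, the squared distance from v to span{e_j}.)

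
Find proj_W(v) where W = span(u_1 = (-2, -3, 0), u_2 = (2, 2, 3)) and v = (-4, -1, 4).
proj_W(v) = (-142/121, -349/121, 408/121)

Set up U = [u_1 | ... | u_2] ∈ R^(3×2). The projector onto W = col(U) is P = U (U^T U)^(-1) U^T.
Compute U^T U =
  [13, -10]
  [-10, 17],
and U^T v = (11, 2).
Solve U^T U · c = U^T v for the coefficients: c = (207/121, 136/121). The projection is proj_W(v) = U c.
Check: (v - proj_W(v)) · u_1 = 0  (should be 0).
Check: (v - proj_W(v)) · u_2 = 0  (should be 0).
Result: proj_W(v) = (-142/121, -349/121, 408/121).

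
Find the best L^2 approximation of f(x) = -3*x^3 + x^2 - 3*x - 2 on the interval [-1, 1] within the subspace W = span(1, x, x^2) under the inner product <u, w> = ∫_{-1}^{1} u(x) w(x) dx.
g(x) = x^2 - 24*x/5 - 2

The best approximation g ∈ W is the orthogonal projection of f onto W. Writing g = a_0 + a_1 x + a_2 x^2, the coefficients solve the normal equations G · a = b where
  G_{ij} = <φ_i, φ_j> and b_i = <f, φ_i>, with φ_0 = 1, φ_1 = x, φ_2 = x^2.
G =
  [2, 0, 2/3]
  [0, 2/3, 0]
  [2/3, 0, 2/5],
b = (-10/3, -16/5, -14/15).
Solving gives a_0 = -2, a_1 = -24/5, a_2 = 1, so
  g(x) = x^2 - 24*x/5 - 2.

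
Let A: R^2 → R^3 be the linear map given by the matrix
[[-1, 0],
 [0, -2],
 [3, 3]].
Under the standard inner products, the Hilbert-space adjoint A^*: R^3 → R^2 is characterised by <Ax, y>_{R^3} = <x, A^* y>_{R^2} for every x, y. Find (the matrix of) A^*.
A^* = A^T =
[[-1, 0, 3],
 [0, -2, 3]]

For real matrices with standard dot products, the defining identity <Ax, y> = <x, A^* y> gives (Ax)^T y = x^T (A^*) y, i.e. x^T A^T y = x^T (A^*) y. Since this holds for all x, y, we must have A^* = A^T. Therefore
A^* =
[[-1, 0, 3],
 [0, -2, 3]].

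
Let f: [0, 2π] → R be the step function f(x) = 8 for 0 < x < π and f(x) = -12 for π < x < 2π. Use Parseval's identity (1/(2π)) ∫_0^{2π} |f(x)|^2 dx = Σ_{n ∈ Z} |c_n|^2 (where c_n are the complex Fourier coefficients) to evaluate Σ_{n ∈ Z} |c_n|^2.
Σ |c_n|^2 = 104

Parseval equates the L^2 energy of f (normalised by 1/(2π)) with the ℓ^2 sum of its Fourier coefficients: (1/(2π)) ∫_0^{2π} |f|^2 = Σ |c_n|^2.
Compute the left side: (1/(2π)) [∫_0^π 8^2 dx + ∫_π^{2π} (-12)^2 dx] = (1/(2π)) · (64π + 144π) = (64 + 144)/2 = 104.
So Σ_{n ∈ Z} |c_n|^2 = 104.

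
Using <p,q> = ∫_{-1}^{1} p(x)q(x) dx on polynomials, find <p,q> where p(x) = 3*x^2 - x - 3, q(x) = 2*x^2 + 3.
<p,q> = -68/5

Expand the product: p(x)·q(x) = 6*x^4 - 2*x^3 + 3*x^2 - 3*x - 9.
∫_{-1}^{1} of each monomial x^k gives [2/(k+1) if k even, 0 if k odd]. Integrating term-by-term (or equivalently evaluating the antiderivative F(x) = 6*x^5/5 - x^4/2 + x^3 - 3*x^2/2 - 9*x at the endpoints):
  F(1) − F(−1) = -44/5 − (24/5) = -68/5.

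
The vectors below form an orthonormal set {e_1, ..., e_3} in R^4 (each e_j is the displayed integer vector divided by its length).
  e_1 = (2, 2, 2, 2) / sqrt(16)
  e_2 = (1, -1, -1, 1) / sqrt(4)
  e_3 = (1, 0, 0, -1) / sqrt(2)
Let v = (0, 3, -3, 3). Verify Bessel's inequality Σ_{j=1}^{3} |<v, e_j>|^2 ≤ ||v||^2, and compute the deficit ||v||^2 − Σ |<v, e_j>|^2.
Σ |<v, e_j>|^2 = 9; ||v||^2 = 27; deficit = 18

Write each e_j = u_j / sqrt(<u_j, u_j>) where u_j is the displayed integer vector. Then <v, e_j> = <v, u_j> / sqrt(<u_j, u_j>), so |<v, e_j>|^2 = <v, u_j>^2 / <u_j, u_j>.
Coefficients: <v, e_1> = 6/sqrt(16), <v, e_2> = 3/sqrt(4), <v, e_3> = -3/sqrt(2).
Square and sum: Σ |<v, e_j>|^2 = 9.
Compute ||v||^2 = v·v = 27.
Deficit = 27 − 9 = 18 ≥ 0, confirming Bessel's inequality. (The deficit equals ||v − Σ <v,e_j> e_j||^2, the squared distance from v to span{e_j}.)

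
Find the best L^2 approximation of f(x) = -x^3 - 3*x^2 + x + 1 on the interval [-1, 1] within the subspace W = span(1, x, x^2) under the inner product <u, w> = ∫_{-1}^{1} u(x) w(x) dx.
g(x) = -3*x^2 + 2*x/5 + 1

The best approximation g ∈ W is the orthogonal projection of f onto W. Writing g = a_0 + a_1 x + a_2 x^2, the coefficients solve the normal equations G · a = b where
  G_{ij} = <φ_i, φ_j> and b_i = <f, φ_i>, with φ_0 = 1, φ_1 = x, φ_2 = x^2.
G =
  [2, 0, 2/3]
  [0, 2/3, 0]
  [2/3, 0, 2/5],
b = (0, 4/15, -8/15).
Solving gives a_0 = 1, a_1 = 2/5, a_2 = -3, so
  g(x) = -3*x^2 + 2*x/5 + 1.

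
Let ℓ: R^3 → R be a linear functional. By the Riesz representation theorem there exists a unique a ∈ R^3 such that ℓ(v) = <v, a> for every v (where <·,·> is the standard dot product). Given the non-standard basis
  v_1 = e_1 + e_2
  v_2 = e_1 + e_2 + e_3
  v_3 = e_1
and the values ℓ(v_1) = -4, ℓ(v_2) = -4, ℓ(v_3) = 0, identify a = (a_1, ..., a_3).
a = (0, -4, 0)

Write a = (a_1, ..., a_3) in the standard basis. For each basis vector v_i, ℓ(v_i) = <v_i, a> is a linear equation in the a_j's. Collect the n equations into a matrix system V a = ℓ, where row i of V is v_i (expressed in the standard basis). Since V is invertible (lower-triangular with 1s on the diagonal, up to permutation), solve by back-substitution:
  V =
[[1, 1, 0],
 [1, 1, 1],
 [1, 0, 0]]
  V a = (-4, -4, 0)
Solving gives a = (0, -4, 0).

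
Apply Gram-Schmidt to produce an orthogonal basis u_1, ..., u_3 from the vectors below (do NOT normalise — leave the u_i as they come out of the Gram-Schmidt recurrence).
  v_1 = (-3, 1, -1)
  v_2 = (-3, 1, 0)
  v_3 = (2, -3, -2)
Orthogonal basis:
  u_1 = (-3, 1, -1)
  u_2 = (-3/11, 1/11, 10/11)
  u_3 = (-7/10, -21/10, 0)

Apply the Gram-Schmidt recurrence
  u_1 = v_1
  u_i = v_i − Σ_{j<i} ((v_i · u_j) / (u_j · u_j)) · u_j.

Step by step this gives:
  u_1 = (-3, 1, -1)
  u_2 = (-3/11, 1/11, 10/11)
  u_3 = (-7/10, -21/10, 0)

Orthogonality check:
  u_2 · u_1 = 0 (should be 0)
  u_3 · u_1 = 0 (should be 0)
  u_3 · u_2 = 0 (should be 0)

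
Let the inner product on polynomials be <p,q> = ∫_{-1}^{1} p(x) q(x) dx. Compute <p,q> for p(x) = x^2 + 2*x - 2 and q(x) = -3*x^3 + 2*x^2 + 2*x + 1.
<p,q> = -74/15

Expand the product: p(x)·q(x) = -3*x^5 - 4*x^4 + 12*x^3 + x^2 - 2*x - 2.
∫_{-1}^{1} of each monomial x^k gives [2/(k+1) if k even, 0 if k odd]. Integrating term-by-term (or equivalently evaluating the antiderivative F(x) = -x^6/2 - 4*x^5/5 + 3*x^4 + x^3/3 - x^2 - 2*x at the endpoints):
  F(1) − F(−1) = -29/30 − (119/30) = -74/15.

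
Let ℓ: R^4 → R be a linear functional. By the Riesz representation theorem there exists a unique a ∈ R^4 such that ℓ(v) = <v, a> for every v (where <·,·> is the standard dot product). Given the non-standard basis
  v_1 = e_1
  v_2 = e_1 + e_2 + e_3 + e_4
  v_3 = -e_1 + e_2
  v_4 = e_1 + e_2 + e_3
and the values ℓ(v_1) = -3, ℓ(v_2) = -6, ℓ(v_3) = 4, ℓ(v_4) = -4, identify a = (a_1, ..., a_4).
a = (-3, 1, -2, -2)

Write a = (a_1, ..., a_4) in the standard basis. For each basis vector v_i, ℓ(v_i) = <v_i, a> is a linear equation in the a_j's. Collect the n equations into a matrix system V a = ℓ, where row i of V is v_i (expressed in the standard basis). Since V is invertible (lower-triangular with 1s on the diagonal, up to permutation), solve by back-substitution:
  V =
[[1, 0, 0, 0],
 [1, 1, 1, 1],
 [-1, 1, 0, 0],
 [1, 1, 1, 0]]
  V a = (-3, -6, 4, -4)
Solving gives a = (-3, 1, -2, -2).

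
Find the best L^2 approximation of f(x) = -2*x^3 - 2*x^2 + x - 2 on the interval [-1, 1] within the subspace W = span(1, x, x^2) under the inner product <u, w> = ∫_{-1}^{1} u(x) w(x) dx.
g(x) = -2*x^2 - x/5 - 2

The best approximation g ∈ W is the orthogonal projection of f onto W. Writing g = a_0 + a_1 x + a_2 x^2, the coefficients solve the normal equations G · a = b where
  G_{ij} = <φ_i, φ_j> and b_i = <f, φ_i>, with φ_0 = 1, φ_1 = x, φ_2 = x^2.
G =
  [2, 0, 2/3]
  [0, 2/3, 0]
  [2/3, 0, 2/5],
b = (-16/3, -2/15, -32/15).
Solving gives a_0 = -2, a_1 = -1/5, a_2 = -2, so
  g(x) = -2*x^2 - x/5 - 2.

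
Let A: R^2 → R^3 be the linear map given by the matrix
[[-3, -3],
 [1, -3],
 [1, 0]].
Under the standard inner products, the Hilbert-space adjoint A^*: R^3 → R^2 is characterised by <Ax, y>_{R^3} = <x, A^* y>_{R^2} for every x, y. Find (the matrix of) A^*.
A^* = A^T =
[[-3, 1, 1],
 [-3, -3, 0]]

For real matrices with standard dot products, the defining identity <Ax, y> = <x, A^* y> gives (Ax)^T y = x^T (A^*) y, i.e. x^T A^T y = x^T (A^*) y. Since this holds for all x, y, we must have A^* = A^T. Therefore
A^* =
[[-3, 1, 1],
 [-3, -3, 0]].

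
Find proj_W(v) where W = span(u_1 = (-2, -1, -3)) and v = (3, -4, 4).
proj_W(v) = (2, 1, 3)

Set up U = [u_1 | ... | u_1] ∈ R^(3×1). The projector onto W = col(U) is P = U (U^T U)^(-1) U^T.
Compute U^T U =
  [14],
and U^T v = (-14).
Solve U^T U · c = U^T v for the coefficients: c = (-1). The projection is proj_W(v) = U c.
Check: (v - proj_W(v)) · u_1 = 0  (should be 0).
Result: proj_W(v) = (2, 1, 3).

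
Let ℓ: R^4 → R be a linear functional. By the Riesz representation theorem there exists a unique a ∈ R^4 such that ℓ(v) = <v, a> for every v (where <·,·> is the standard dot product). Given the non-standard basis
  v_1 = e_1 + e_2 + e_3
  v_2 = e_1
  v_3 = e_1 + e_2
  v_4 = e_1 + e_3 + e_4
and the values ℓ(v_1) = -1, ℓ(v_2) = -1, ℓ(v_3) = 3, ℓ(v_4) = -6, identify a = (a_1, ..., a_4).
a = (-1, 4, -4, -1)

Write a = (a_1, ..., a_4) in the standard basis. For each basis vector v_i, ℓ(v_i) = <v_i, a> is a linear equation in the a_j's. Collect the n equations into a matrix system V a = ℓ, where row i of V is v_i (expressed in the standard basis). Since V is invertible (lower-triangular with 1s on the diagonal, up to permutation), solve by back-substitution:
  V =
[[1, 1, 1, 0],
 [1, 0, 0, 0],
 [1, 1, 0, 0],
 [1, 0, 1, 1]]
  V a = (-1, -1, 3, -6)
Solving gives a = (-1, 4, -4, -1).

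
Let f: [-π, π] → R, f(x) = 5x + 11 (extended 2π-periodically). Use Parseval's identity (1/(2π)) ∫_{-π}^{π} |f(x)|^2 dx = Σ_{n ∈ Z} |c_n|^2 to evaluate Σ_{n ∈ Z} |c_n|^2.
Σ |c_n|^2 = 25π^2/3 + 121

Expand and integrate term by term over [-π, π]:
  ∫ (5x)^2 dx = 25·(2π^3/3); ∫ 2·5·(11)·x dx = 0 (odd integrand); ∫ 11^2 dx = 121·2π.
So (1/(2π)) ∫_{-π}^{π} (5x + 11)^2 dx = 25π^2/3 + 121 = 25π^2/3 + 121.
Parseval ⇒ Σ |c_n|^2 = 25π^2/3 + 121.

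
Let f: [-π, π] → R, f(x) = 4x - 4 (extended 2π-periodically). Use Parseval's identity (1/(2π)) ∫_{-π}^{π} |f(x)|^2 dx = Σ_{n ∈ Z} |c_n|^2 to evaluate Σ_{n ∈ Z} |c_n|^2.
Σ |c_n|^2 = 16π^2/3 + 16

Expand and integrate term by term over [-π, π]:
  ∫ (4x)^2 dx = 16·(2π^3/3); ∫ 2·4·(-4)·x dx = 0 (odd integrand); ∫ (-4)^2 dx = 16·2π.
So (1/(2π)) ∫_{-π}^{π} (4x - 4)^2 dx = 16π^2/3 + 16 = 16π^2/3 + 16.
Parseval ⇒ Σ |c_n|^2 = 16π^2/3 + 16.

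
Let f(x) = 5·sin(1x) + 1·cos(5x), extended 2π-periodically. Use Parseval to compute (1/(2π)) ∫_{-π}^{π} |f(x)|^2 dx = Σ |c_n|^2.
Σ |c_n|^2 = 13

Expand |f|^2 and use orthogonality of {sin(nx), cos(mx)} on [-π, π]:
  ∫_{-π}^{π} sin(nx)^2 dx = π, ∫ cos(mx)^2 dx = π, and cross terms integrate to 0.
So ∫_{-π}^{π} f(x)^2 dx = 5^2 · π + 1^2 · π = (25 + 1)π.
Divide by 2π: (25 + 1)/2 = 13.
By Parseval, this equals Σ |c_n|^2.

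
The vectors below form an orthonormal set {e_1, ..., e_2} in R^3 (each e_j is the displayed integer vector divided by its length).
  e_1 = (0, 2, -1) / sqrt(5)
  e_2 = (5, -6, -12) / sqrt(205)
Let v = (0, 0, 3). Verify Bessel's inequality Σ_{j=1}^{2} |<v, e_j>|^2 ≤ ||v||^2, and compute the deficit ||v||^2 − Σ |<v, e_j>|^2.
Σ |<v, e_j>|^2 = 333/41; ||v||^2 = 9; deficit = 36/41

Write each e_j = u_j / sqrt(<u_j, u_j>) where u_j is the displayed integer vector. Then <v, e_j> = <v, u_j> / sqrt(<u_j, u_j>), so |<v, e_j>|^2 = <v, u_j>^2 / <u_j, u_j>.
Coefficients: <v, e_1> = -3/sqrt(5), <v, e_2> = -36/sqrt(205).
Square and sum: Σ |<v, e_j>|^2 = 333/41.
Compute ||v||^2 = v·v = 9.
Deficit = 9 − 333/41 = 36/41 ≥ 0, confirming Bessel's inequality. (The deficit equals ||v − Σ <v,e_j> e_j||^2, the squared distance from v to span{e_j}.)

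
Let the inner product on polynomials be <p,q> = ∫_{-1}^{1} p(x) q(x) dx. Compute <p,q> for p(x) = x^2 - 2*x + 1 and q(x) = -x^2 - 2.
<p,q> = -32/5

Expand the product: p(x)·q(x) = -x^4 + 2*x^3 - 3*x^2 + 4*x - 2.
∫_{-1}^{1} of each monomial x^k gives [2/(k+1) if k even, 0 if k odd]. Integrating term-by-term (or equivalently evaluating the antiderivative F(x) = -x^5/5 + x^4/2 - x^3 + 2*x^2 - 2*x at the endpoints):
  F(1) − F(−1) = -7/10 − (57/10) = -32/5.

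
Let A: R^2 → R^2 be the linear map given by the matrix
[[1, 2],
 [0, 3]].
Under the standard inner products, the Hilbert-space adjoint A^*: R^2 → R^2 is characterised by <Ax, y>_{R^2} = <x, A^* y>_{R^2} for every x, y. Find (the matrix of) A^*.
A^* = A^T =
[[1, 0],
 [2, 3]]

For real matrices with standard dot products, the defining identity <Ax, y> = <x, A^* y> gives (Ax)^T y = x^T (A^*) y, i.e. x^T A^T y = x^T (A^*) y. Since this holds for all x, y, we must have A^* = A^T. Therefore
A^* =
[[1, 0],
 [2, 3]].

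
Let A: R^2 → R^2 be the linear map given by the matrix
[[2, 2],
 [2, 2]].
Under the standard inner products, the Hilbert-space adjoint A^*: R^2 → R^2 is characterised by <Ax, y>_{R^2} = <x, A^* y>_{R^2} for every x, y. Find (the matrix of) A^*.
A^* = A^T =
[[2, 2],
 [2, 2]]

For real matrices with standard dot products, the defining identity <Ax, y> = <x, A^* y> gives (Ax)^T y = x^T (A^*) y, i.e. x^T A^T y = x^T (A^*) y. Since this holds for all x, y, we must have A^* = A^T. Therefore
A^* =
[[2, 2],
 [2, 2]].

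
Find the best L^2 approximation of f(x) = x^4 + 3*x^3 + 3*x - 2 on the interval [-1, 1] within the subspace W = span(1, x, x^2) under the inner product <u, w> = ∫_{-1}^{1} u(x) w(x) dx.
g(x) = 6*x^2/7 + 24*x/5 - 73/35

The best approximation g ∈ W is the orthogonal projection of f onto W. Writing g = a_0 + a_1 x + a_2 x^2, the coefficients solve the normal equations G · a = b where
  G_{ij} = <φ_i, φ_j> and b_i = <f, φ_i>, with φ_0 = 1, φ_1 = x, φ_2 = x^2.
G =
  [2, 0, 2/3]
  [0, 2/3, 0]
  [2/3, 0, 2/5],
b = (-18/5, 16/5, -22/21).
Solving gives a_0 = -73/35, a_1 = 24/5, a_2 = 6/7, so
  g(x) = 6*x^2/7 + 24*x/5 - 73/35.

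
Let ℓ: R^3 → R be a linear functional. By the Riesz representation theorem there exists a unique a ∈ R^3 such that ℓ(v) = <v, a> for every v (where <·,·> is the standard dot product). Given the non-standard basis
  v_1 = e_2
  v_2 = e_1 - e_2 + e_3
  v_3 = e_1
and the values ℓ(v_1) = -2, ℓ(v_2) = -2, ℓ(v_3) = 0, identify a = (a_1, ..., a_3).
a = (0, -2, -4)

Write a = (a_1, ..., a_3) in the standard basis. For each basis vector v_i, ℓ(v_i) = <v_i, a> is a linear equation in the a_j's. Collect the n equations into a matrix system V a = ℓ, where row i of V is v_i (expressed in the standard basis). Since V is invertible (lower-triangular with 1s on the diagonal, up to permutation), solve by back-substitution:
  V =
[[0, 1, 0],
 [1, -1, 1],
 [1, 0, 0]]
  V a = (-2, -2, 0)
Solving gives a = (0, -2, -4).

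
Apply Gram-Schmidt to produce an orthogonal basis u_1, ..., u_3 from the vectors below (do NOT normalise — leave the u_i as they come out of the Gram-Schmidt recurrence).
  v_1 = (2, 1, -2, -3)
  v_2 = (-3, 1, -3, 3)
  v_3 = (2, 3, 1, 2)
Orthogonal basis:
  u_1 = (2, 1, -2, -3)
  u_2 = (-19/9, 13/9, -35/9, 5/3)
  u_3 = (114/55, 339/110, 9/11, 41/22)

Apply the Gram-Schmidt recurrence
  u_1 = v_1
  u_i = v_i − Σ_{j<i} ((v_i · u_j) / (u_j · u_j)) · u_j.

Step by step this gives:
  u_1 = (2, 1, -2, -3)
  u_2 = (-19/9, 13/9, -35/9, 5/3)
  u_3 = (114/55, 339/110, 9/11, 41/22)

Orthogonality check:
  u_2 · u_1 = 0 (should be 0)
  u_3 · u_1 = 0 (should be 0)
  u_3 · u_2 = 0 (should be 0)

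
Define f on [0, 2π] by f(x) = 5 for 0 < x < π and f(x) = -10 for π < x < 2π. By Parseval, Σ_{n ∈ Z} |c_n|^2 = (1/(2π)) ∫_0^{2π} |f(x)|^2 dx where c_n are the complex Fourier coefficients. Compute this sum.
Σ |c_n|^2 = 125/2

Parseval equates the L^2 energy of f (normalised by 1/(2π)) with the ℓ^2 sum of its Fourier coefficients: (1/(2π)) ∫_0^{2π} |f|^2 = Σ |c_n|^2.
Compute the left side: (1/(2π)) [∫_0^π 5^2 dx + ∫_π^{2π} (-10)^2 dx] = (1/(2π)) · (25π + 100π) = (25 + 100)/2 = 125/2.
So Σ_{n ∈ Z} |c_n|^2 = 125/2.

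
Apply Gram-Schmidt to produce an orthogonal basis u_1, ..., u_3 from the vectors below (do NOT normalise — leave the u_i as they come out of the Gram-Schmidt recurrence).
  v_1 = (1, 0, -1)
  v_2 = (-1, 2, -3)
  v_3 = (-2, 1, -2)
Orthogonal basis:
  u_1 = (1, 0, -1)
  u_2 = (-2, 2, -2)
  u_3 = (-1/3, -2/3, -1/3)

Apply the Gram-Schmidt recurrence
  u_1 = v_1
  u_i = v_i − Σ_{j<i} ((v_i · u_j) / (u_j · u_j)) · u_j.

Step by step this gives:
  u_1 = (1, 0, -1)
  u_2 = (-2, 2, -2)
  u_3 = (-1/3, -2/3, -1/3)

Orthogonality check:
  u_2 · u_1 = 0 (should be 0)
  u_3 · u_1 = 0 (should be 0)
  u_3 · u_2 = 0 (should be 0)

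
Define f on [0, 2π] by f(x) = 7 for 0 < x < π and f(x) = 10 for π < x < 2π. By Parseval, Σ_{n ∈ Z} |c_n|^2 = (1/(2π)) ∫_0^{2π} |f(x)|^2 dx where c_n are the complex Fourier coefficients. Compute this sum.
Σ |c_n|^2 = 149/2

Parseval equates the L^2 energy of f (normalised by 1/(2π)) with the ℓ^2 sum of its Fourier coefficients: (1/(2π)) ∫_0^{2π} |f|^2 = Σ |c_n|^2.
Compute the left side: (1/(2π)) [∫_0^π 7^2 dx + ∫_π^{2π} 10^2 dx] = (1/(2π)) · (49π + 100π) = (49 + 100)/2 = 149/2.
So Σ_{n ∈ Z} |c_n|^2 = 149/2.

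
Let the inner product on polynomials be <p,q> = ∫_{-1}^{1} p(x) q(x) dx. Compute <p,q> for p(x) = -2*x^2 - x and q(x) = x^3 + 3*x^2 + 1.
<p,q> = -62/15

Expand the product: p(x)·q(x) = -2*x^5 - 7*x^4 - 3*x^3 - 2*x^2 - x.
∫_{-1}^{1} of each monomial x^k gives [2/(k+1) if k even, 0 if k odd]. Integrating term-by-term (or equivalently evaluating the antiderivative F(x) = -x^6/3 - 7*x^5/5 - 3*x^4/4 - 2*x^3/3 - x^2/2 at the endpoints):
  F(1) − F(−1) = -73/20 − (29/60) = -62/15.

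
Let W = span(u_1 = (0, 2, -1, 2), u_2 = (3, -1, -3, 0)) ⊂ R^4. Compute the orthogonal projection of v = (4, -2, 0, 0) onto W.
proj_W(v) = (39/17, -31/17, -30/17, -18/17)

Set up U = [u_1 | ... | u_2] ∈ R^(4×2). The projector onto W = col(U) is P = U (U^T U)^(-1) U^T.
Compute U^T U =
  [9, 1]
  [1, 19],
and U^T v = (-4, 14).
Solve U^T U · c = U^T v for the coefficients: c = (-9/17, 13/17). The projection is proj_W(v) = U c.
Check: (v - proj_W(v)) · u_1 = 0  (should be 0).
Check: (v - proj_W(v)) · u_2 = 0  (should be 0).
Result: proj_W(v) = (39/17, -31/17, -30/17, -18/17).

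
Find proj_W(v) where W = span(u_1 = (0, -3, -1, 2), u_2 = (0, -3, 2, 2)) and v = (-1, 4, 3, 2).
proj_W(v) = (0, 24/13, 3, -16/13)

Set up U = [u_1 | ... | u_2] ∈ R^(4×2). The projector onto W = col(U) is P = U (U^T U)^(-1) U^T.
Compute U^T U =
  [14, 11]
  [11, 17],
and U^T v = (-11, -2).
Solve U^T U · c = U^T v for the coefficients: c = (-55/39, 31/39). The projection is proj_W(v) = U c.
Check: (v - proj_W(v)) · u_1 = 0  (should be 0).
Check: (v - proj_W(v)) · u_2 = 0  (should be 0).
Result: proj_W(v) = (0, 24/13, 3, -16/13).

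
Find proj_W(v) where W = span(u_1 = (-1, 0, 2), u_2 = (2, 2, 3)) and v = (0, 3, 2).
proj_W(v) = (68/69, 88/69, 172/69)

Set up U = [u_1 | ... | u_2] ∈ R^(3×2). The projector onto W = col(U) is P = U (U^T U)^(-1) U^T.
Compute U^T U =
  [5, 4]
  [4, 17],
and U^T v = (4, 12).
Solve U^T U · c = U^T v for the coefficients: c = (20/69, 44/69). The projection is proj_W(v) = U c.
Check: (v - proj_W(v)) · u_1 = 0  (should be 0).
Check: (v - proj_W(v)) · u_2 = 0  (should be 0).
Result: proj_W(v) = (68/69, 88/69, 172/69).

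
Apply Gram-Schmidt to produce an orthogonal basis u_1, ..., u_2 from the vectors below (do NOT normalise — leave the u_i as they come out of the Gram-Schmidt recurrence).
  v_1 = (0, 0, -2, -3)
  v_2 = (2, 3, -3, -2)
Orthogonal basis:
  u_1 = (0, 0, -2, -3)
  u_2 = (2, 3, -15/13, 10/13)

Apply the Gram-Schmidt recurrence
  u_1 = v_1
  u_i = v_i − Σ_{j<i} ((v_i · u_j) / (u_j · u_j)) · u_j.

Step by step this gives:
  u_1 = (0, 0, -2, -3)
  u_2 = (2, 3, -15/13, 10/13)

Orthogonality check:
  u_2 · u_1 = 0 (should be 0)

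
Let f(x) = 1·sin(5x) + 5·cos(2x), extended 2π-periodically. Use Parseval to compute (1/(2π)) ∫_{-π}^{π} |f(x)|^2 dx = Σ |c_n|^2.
Σ |c_n|^2 = 13

Expand |f|^2 and use orthogonality of {sin(nx), cos(mx)} on [-π, π]:
  ∫_{-π}^{π} sin(nx)^2 dx = π, ∫ cos(mx)^2 dx = π, and cross terms integrate to 0.
So ∫_{-π}^{π} f(x)^2 dx = 1^2 · π + 5^2 · π = (1 + 25)π.
Divide by 2π: (1 + 25)/2 = 13.
By Parseval, this equals Σ |c_n|^2.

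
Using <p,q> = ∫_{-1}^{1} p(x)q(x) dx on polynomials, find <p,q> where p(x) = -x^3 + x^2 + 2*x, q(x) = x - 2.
<p,q> = -2/5

Expand the product: p(x)·q(x) = -x^4 + 3*x^3 - 4*x.
∫_{-1}^{1} of each monomial x^k gives [2/(k+1) if k even, 0 if k odd]. Integrating term-by-term (or equivalently evaluating the antiderivative F(x) = -x^5/5 + 3*x^4/4 - 2*x^2 at the endpoints):
  F(1) − F(−1) = -29/20 − (-21/20) = -2/5.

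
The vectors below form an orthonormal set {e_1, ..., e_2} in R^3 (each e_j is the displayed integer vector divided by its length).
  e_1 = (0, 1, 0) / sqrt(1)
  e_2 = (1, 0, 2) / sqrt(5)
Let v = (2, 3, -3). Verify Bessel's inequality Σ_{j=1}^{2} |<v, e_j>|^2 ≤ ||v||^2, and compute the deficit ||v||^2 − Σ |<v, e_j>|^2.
Σ |<v, e_j>|^2 = 61/5; ||v||^2 = 22; deficit = 49/5

Write each e_j = u_j / sqrt(<u_j, u_j>) where u_j is the displayed integer vector. Then <v, e_j> = <v, u_j> / sqrt(<u_j, u_j>), so |<v, e_j>|^2 = <v, u_j>^2 / <u_j, u_j>.
Coefficients: <v, e_1> = 3/sqrt(1), <v, e_2> = -4/sqrt(5).
Square and sum: Σ |<v, e_j>|^2 = 61/5.
Compute ||v||^2 = v·v = 22.
Deficit = 22 − 61/5 = 49/5 ≥ 0, confirming Bessel's inequality. (The deficit equals ||v − Σ <v,e_j> e_j||^2, the squared distance from v to span{e_j}.)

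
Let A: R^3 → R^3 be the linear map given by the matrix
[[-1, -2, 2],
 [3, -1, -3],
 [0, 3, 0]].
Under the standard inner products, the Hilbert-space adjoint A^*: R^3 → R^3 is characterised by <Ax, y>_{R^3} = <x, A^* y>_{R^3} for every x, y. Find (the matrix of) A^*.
A^* = A^T =
[[-1, 3, 0],
 [-2, -1, 3],
 [2, -3, 0]]

For real matrices with standard dot products, the defining identity <Ax, y> = <x, A^* y> gives (Ax)^T y = x^T (A^*) y, i.e. x^T A^T y = x^T (A^*) y. Since this holds for all x, y, we must have A^* = A^T. Therefore
A^* =
[[-1, 3, 0],
 [-2, -1, 3],
 [2, -3, 0]].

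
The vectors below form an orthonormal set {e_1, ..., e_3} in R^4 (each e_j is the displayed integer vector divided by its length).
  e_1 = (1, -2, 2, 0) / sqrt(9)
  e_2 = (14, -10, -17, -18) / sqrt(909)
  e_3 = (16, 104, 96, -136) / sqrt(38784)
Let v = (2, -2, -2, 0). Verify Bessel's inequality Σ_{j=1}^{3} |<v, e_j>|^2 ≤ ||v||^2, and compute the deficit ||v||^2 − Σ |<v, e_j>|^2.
Σ |<v, e_j>|^2 = 34/3; ||v||^2 = 12; deficit = 2/3

Write each e_j = u_j / sqrt(<u_j, u_j>) where u_j is the displayed integer vector. Then <v, e_j> = <v, u_j> / sqrt(<u_j, u_j>), so |<v, e_j>|^2 = <v, u_j>^2 / <u_j, u_j>.
Coefficients: <v, e_1> = 2/sqrt(9), <v, e_2> = 82/sqrt(909), <v, e_3> = -368/sqrt(38784).
Square and sum: Σ |<v, e_j>|^2 = 34/3.
Compute ||v||^2 = v·v = 12.
Deficit = 12 − 34/3 = 2/3 ≥ 0, confirming Bessel's inequality. (The deficit equals ||v − Σ <v,e_j> e_j||^2, the squared distance from v to span{e_j}.)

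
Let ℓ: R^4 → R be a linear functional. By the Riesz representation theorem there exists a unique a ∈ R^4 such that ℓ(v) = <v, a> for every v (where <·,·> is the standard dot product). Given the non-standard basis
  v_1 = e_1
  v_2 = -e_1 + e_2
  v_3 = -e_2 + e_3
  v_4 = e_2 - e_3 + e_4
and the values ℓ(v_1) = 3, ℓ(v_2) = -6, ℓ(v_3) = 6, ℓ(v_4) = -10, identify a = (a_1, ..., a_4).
a = (3, -3, 3, -4)

Write a = (a_1, ..., a_4) in the standard basis. For each basis vector v_i, ℓ(v_i) = <v_i, a> is a linear equation in the a_j's. Collect the n equations into a matrix system V a = ℓ, where row i of V is v_i (expressed in the standard basis). Since V is invertible (lower-triangular with 1s on the diagonal, up to permutation), solve by back-substitution:
  V =
[[1, 0, 0, 0],
 [-1, 1, 0, 0],
 [0, -1, 1, 0],
 [0, 1, -1, 1]]
  V a = (3, -6, 6, -10)
Solving gives a = (3, -3, 3, -4).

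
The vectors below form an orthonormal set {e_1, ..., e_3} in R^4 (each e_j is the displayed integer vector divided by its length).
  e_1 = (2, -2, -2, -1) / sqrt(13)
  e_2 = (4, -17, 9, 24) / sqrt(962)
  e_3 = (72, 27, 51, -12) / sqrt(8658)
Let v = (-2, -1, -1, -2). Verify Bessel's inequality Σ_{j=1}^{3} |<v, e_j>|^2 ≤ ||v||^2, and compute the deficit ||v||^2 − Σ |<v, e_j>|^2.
Σ |<v, e_j>|^2 = 94/13; ||v||^2 = 10; deficit = 36/13

Write each e_j = u_j / sqrt(<u_j, u_j>) where u_j is the displayed integer vector. Then <v, e_j> = <v, u_j> / sqrt(<u_j, u_j>), so |<v, e_j>|^2 = <v, u_j>^2 / <u_j, u_j>.
Coefficients: <v, e_1> = 2/sqrt(13), <v, e_2> = -48/sqrt(962), <v, e_3> = -198/sqrt(8658).
Square and sum: Σ |<v, e_j>|^2 = 94/13.
Compute ||v||^2 = v·v = 10.
Deficit = 10 − 94/13 = 36/13 ≥ 0, confirming Bessel's inequality. (The deficit equals ||v − Σ <v,e_j> e_j||^2, the squared distance from v to span{e_j}.)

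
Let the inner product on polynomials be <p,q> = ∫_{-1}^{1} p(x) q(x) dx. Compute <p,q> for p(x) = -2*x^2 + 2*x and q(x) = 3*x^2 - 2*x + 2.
<p,q> = -116/15

Expand the product: p(x)·q(x) = -6*x^4 + 10*x^3 - 8*x^2 + 4*x.
∫_{-1}^{1} of each monomial x^k gives [2/(k+1) if k even, 0 if k odd]. Integrating term-by-term (or equivalently evaluating the antiderivative F(x) = -6*x^5/5 + 5*x^4/2 - 8*x^3/3 + 2*x^2 at the endpoints):
  F(1) − F(−1) = 19/30 − (251/30) = -116/15.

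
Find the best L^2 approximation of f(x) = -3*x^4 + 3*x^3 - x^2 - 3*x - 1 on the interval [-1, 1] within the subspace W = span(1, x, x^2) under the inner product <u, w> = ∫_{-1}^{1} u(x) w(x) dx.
g(x) = -25*x^2/7 - 6*x/5 - 26/35

The best approximation g ∈ W is the orthogonal projection of f onto W. Writing g = a_0 + a_1 x + a_2 x^2, the coefficients solve the normal equations G · a = b where
  G_{ij} = <φ_i, φ_j> and b_i = <f, φ_i>, with φ_0 = 1, φ_1 = x, φ_2 = x^2.
G =
  [2, 0, 2/3]
  [0, 2/3, 0]
  [2/3, 0, 2/5],
b = (-58/15, -4/5, -202/105).
Solving gives a_0 = -26/35, a_1 = -6/5, a_2 = -25/7, so
  g(x) = -25*x^2/7 - 6*x/5 - 26/35.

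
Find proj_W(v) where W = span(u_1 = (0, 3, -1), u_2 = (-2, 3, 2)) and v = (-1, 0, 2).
proj_W(v) = (-148/121, -6/121, 224/121)

Set up U = [u_1 | ... | u_2] ∈ R^(3×2). The projector onto W = col(U) is P = U (U^T U)^(-1) U^T.
Compute U^T U =
  [10, 7]
  [7, 17],
and U^T v = (-2, 6).
Solve U^T U · c = U^T v for the coefficients: c = (-76/121, 74/121). The projection is proj_W(v) = U c.
Check: (v - proj_W(v)) · u_1 = 0  (should be 0).
Check: (v - proj_W(v)) · u_2 = 0  (should be 0).
Result: proj_W(v) = (-148/121, -6/121, 224/121).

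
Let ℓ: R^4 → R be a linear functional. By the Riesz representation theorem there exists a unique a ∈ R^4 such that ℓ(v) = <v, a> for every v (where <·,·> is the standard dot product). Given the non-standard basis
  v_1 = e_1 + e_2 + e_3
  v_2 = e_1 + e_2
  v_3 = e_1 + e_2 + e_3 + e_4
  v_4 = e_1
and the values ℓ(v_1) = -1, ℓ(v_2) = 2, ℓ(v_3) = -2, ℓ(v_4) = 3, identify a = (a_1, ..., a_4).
a = (3, -1, -3, -1)

Write a = (a_1, ..., a_4) in the standard basis. For each basis vector v_i, ℓ(v_i) = <v_i, a> is a linear equation in the a_j's. Collect the n equations into a matrix system V a = ℓ, where row i of V is v_i (expressed in the standard basis). Since V is invertible (lower-triangular with 1s on the diagonal, up to permutation), solve by back-substitution:
  V =
[[1, 1, 1, 0],
 [1, 1, 0, 0],
 [1, 1, 1, 1],
 [1, 0, 0, 0]]
  V a = (-1, 2, -2, 3)
Solving gives a = (3, -1, -3, -1).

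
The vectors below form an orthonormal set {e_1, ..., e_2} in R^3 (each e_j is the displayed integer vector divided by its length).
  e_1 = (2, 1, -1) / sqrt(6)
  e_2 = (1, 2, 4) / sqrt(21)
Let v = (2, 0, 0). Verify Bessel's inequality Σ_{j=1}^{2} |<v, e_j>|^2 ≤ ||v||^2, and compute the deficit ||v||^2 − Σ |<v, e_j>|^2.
Σ |<v, e_j>|^2 = 20/7; ||v||^2 = 4; deficit = 8/7

Write each e_j = u_j / sqrt(<u_j, u_j>) where u_j is the displayed integer vector. Then <v, e_j> = <v, u_j> / sqrt(<u_j, u_j>), so |<v, e_j>|^2 = <v, u_j>^2 / <u_j, u_j>.
Coefficients: <v, e_1> = 4/sqrt(6), <v, e_2> = 2/sqrt(21).
Square and sum: Σ |<v, e_j>|^2 = 20/7.
Compute ||v||^2 = v·v = 4.
Deficit = 4 − 20/7 = 8/7 ≥ 0, confirming Bessel's inequality. (The deficit equals ||v − Σ <v,e_j> e_j||^2, the squared distance from v to span{e_j}.)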